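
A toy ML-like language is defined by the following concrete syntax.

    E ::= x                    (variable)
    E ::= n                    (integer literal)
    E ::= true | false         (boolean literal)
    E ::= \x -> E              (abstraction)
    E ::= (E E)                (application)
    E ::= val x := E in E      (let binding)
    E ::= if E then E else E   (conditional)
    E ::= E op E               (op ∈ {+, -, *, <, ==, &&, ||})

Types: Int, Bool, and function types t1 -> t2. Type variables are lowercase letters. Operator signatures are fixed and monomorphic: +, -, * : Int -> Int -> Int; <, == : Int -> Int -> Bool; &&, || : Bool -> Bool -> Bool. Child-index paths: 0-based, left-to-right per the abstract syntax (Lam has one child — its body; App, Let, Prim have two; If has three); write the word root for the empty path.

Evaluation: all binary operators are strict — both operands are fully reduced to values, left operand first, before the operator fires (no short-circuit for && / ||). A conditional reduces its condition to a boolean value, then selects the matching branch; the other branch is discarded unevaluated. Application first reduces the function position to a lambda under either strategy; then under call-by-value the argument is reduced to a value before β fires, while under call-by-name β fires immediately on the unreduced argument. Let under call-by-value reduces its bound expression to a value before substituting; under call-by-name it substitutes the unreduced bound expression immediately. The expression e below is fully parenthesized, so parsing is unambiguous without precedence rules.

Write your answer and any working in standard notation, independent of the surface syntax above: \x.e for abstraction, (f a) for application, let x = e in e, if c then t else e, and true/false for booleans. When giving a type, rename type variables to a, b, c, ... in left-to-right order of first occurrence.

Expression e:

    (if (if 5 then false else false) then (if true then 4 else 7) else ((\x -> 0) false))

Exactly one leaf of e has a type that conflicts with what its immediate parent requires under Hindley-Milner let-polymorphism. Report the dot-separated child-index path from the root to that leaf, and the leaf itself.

Trace:
  unify Int ~ Bool
  FAIL: mismatch Int ~ Bool

Answer: 0.0 : 5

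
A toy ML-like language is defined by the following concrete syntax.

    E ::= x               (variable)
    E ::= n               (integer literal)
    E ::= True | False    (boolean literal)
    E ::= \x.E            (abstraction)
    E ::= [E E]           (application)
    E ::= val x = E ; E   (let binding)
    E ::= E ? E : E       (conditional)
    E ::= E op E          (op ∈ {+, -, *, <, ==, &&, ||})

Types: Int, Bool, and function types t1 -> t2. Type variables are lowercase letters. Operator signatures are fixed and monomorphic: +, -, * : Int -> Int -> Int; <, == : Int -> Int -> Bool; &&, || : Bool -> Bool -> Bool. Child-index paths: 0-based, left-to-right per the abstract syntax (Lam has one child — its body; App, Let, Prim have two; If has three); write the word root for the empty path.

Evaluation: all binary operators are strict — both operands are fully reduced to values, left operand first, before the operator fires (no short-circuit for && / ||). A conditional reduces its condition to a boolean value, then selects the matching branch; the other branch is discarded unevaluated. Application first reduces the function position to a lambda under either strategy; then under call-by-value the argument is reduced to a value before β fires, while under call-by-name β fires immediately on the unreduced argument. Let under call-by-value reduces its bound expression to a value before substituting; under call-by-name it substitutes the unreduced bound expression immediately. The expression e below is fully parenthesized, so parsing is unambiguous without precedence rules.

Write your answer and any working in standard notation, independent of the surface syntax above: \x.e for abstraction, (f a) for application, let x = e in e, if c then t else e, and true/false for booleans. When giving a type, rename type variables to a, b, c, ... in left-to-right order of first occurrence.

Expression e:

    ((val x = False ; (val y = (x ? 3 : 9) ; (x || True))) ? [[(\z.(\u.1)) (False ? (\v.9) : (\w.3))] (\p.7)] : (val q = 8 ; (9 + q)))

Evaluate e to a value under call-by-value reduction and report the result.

Derivation:
step 0: (if (let x = false in (let y = (if x then 3 else 9) in (x || true))) then (((\z.(\u.1)) (if false then (\v.9) else (\w.3))) (\p.7)) else (let q = 8 in (9 + q)))
step 1: [let@0] (if (let y = (if false then 3 else 9) in (false || true)) then (((\z.(\u.1)) (if false then (\v.9) else (\w.3))) (\p.7)) else (let q = 8 in (9 + q)))
step 2: [if@0.0] (if (let y = 9 in (false || true)) then (((\z.(\u.1)) (if false then (\v.9) else (\w.3))) (\p.7)) else (let q = 8 in (9 + q)))
step 3: [let@0] (if (false || true) then (((\z.(\u.1)) (if false then (\v.9) else (\w.3))) (\p.7)) else (let q = 8 in (9 + q)))
step 4: [delta@0] (if true then (((\z.(\u.1)) (if false then (\v.9) else (\w.3))) (\p.7)) else (let q = 8 in (9 + q)))
step 5: [if@root] (((\z.(\u.1)) (if false then (\v.9) else (\w.3))) (\p.7))
step 6: [if@0.1] (((\z.(\u.1)) (\w.3)) (\p.7))
step 7: [beta@0] ((\u.1) (\p.7))
step 8: [beta@root] 1

Answer: 1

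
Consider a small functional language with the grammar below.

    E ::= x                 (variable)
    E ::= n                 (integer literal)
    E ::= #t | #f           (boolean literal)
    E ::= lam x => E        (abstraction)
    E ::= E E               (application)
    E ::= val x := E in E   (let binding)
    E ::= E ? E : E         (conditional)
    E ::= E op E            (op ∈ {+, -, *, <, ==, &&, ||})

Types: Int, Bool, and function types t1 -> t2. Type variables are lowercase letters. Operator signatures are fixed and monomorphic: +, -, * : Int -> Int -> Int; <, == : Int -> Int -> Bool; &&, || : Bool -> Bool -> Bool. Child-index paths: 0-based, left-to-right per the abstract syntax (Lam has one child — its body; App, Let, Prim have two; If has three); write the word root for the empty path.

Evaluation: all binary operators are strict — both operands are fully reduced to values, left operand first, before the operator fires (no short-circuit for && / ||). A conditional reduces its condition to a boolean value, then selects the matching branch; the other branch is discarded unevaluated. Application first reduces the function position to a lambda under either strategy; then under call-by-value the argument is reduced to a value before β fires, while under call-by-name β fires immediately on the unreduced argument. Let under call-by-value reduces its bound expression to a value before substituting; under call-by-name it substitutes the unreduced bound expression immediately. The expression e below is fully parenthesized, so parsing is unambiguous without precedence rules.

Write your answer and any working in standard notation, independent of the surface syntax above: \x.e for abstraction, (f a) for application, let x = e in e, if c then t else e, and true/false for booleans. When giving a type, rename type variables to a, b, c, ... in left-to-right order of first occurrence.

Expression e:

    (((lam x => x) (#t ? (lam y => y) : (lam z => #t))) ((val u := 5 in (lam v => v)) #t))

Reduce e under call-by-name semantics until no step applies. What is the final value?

Answer: true

Trace:
step 0: (((\x.x) (if true then (\y.y) else (\z.true))) ((let u = 5 in (\v.v)) true))
step 1: [beta@0] ((if true then (\y.y) else (\z.true)) ((let u = 5 in (\v.v)) true))
step 2: [if@0] ((\y.y) ((let u = 5 in (\v.v)) true))
step 3: [beta@root] ((let u = 5 in (\v.v)) true)
step 4: [let@0] ((\v.v) true)
step 5: [beta@root] true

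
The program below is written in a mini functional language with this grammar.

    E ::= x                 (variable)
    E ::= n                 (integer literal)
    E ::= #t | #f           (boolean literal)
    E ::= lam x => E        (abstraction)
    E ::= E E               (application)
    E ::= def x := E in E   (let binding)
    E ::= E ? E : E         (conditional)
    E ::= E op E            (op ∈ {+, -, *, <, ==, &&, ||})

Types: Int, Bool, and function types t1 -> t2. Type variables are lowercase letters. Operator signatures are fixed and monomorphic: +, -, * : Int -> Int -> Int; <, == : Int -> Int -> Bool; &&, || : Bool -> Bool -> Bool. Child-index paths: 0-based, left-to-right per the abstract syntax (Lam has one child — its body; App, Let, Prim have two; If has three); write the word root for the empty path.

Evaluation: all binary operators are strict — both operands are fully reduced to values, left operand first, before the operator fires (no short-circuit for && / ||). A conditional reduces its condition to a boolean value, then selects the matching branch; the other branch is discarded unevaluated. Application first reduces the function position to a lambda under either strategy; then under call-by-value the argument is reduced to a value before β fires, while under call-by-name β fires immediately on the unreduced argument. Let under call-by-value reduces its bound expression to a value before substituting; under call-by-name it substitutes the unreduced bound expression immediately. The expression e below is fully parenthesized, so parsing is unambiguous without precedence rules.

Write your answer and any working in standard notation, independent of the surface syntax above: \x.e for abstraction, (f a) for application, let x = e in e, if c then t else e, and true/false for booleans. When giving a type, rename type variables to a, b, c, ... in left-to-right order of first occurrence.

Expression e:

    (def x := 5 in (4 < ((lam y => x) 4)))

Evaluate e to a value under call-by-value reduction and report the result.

Answer: true

Working:
step 0: (let x = 5 in (4 < ((\y.x) 4)))
step 1: [let@root] (4 < ((\y.5) 4))
step 2: [beta@1] (4 < 5)
step 3: [delta@root] true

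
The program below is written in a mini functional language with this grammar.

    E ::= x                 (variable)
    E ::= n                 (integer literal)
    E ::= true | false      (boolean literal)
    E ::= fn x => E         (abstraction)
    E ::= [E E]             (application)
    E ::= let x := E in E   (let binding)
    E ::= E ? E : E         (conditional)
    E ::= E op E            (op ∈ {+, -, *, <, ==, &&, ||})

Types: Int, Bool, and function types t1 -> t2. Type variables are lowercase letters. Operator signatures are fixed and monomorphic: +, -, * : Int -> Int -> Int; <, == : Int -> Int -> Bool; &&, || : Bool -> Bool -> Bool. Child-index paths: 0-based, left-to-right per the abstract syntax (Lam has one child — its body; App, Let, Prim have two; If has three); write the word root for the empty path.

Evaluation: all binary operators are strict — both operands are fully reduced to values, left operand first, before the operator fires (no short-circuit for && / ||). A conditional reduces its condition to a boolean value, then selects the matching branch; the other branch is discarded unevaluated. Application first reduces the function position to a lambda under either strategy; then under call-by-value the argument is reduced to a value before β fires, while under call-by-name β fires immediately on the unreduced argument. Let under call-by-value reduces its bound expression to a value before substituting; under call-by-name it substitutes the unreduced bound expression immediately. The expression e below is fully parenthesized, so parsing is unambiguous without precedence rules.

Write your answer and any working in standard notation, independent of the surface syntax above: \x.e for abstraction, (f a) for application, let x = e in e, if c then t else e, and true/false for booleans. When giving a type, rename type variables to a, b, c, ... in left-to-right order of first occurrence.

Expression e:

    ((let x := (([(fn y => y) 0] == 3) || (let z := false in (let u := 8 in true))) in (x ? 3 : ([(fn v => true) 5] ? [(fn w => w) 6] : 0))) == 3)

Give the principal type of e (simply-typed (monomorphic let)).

Working:
y : a
\y._ : a -> a
  unify a -> a ~ Int -> b
  unify a ~ Int
  unify Int ~ b
_ _ : Int
  unify Int ~ Int
  unify Int ~ Int
  unify Bool ~ Bool
let z : Bool
let u : Int
  unify Bool ~ Bool
let x : Bool
x : Bool
  unify Bool ~ Bool
\v._ : c -> Bool
  unify c -> Bool ~ Int -> d
  unify c ~ Int
  unify Bool ~ d
_ _ : Bool
  unify Bool ~ Bool
w : e
\w._ : e -> e
  unify e -> e ~ Int -> f
  unify e ~ Int
  unify Int ~ f
_ _ : Int
  unify Int ~ Int
  unify Int ~ Int
  unify Int ~ Int
  unify Int ~ Int

Answer: Bool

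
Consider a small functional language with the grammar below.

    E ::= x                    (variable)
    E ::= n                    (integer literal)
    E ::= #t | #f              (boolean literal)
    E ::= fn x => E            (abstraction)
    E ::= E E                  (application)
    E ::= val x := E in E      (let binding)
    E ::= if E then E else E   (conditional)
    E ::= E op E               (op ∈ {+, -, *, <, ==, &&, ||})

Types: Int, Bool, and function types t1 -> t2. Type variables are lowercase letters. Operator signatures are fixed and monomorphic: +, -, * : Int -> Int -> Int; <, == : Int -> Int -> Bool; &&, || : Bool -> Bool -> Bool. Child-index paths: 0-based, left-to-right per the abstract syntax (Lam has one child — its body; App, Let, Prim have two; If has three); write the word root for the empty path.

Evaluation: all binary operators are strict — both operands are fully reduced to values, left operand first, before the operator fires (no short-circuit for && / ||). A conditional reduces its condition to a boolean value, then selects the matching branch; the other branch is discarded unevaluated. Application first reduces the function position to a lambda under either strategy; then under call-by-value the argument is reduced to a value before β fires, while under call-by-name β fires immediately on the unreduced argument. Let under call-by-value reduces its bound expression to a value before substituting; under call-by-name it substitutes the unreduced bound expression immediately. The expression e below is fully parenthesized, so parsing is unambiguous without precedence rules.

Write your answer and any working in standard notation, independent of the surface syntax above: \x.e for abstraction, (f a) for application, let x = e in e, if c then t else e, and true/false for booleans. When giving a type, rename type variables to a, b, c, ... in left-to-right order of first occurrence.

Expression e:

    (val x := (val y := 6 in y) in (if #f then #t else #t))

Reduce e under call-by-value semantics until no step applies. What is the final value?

Derivation:
step 0: (let x = (let y = 6 in y) in (if false then true else true))
step 1: [let@0] (let x = 6 in (if false then true else true))
step 2: [let@root] (if false then true else true)
step 3: [if@root] true

Answer: true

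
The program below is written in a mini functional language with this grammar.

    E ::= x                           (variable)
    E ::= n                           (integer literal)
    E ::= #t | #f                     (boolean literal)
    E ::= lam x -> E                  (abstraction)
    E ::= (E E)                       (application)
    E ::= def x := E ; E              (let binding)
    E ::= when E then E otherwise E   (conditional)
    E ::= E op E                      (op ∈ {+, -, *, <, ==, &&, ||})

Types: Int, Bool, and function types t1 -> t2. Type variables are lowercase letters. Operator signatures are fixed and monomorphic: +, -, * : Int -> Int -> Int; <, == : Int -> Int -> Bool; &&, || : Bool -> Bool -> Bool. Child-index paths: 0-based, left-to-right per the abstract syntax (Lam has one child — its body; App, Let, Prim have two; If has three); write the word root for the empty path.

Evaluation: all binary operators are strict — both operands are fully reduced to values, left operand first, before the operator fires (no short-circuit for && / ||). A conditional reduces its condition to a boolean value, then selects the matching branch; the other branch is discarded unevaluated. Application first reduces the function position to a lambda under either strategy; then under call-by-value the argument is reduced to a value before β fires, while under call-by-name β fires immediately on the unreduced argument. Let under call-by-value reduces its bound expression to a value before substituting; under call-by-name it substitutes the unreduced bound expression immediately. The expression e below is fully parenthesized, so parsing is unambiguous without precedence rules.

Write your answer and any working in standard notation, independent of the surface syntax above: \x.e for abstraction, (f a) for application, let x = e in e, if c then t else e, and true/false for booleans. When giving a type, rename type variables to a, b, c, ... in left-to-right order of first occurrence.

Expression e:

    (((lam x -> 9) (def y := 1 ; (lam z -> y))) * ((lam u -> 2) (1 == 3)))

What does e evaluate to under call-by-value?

Working:
step 0: (((\x.9) (let y = 1 in (\z.y))) * ((\u.2) (1 == 3)))
step 1: [let@0.1] (((\x.9) (\z.1)) * ((\u.2) (1 == 3)))
step 2: [beta@0] (9 * ((\u.2) (1 == 3)))
step 3: [delta@1.1] (9 * ((\u.2) false))
step 4: [beta@1] (9 * 2)
step 5: [delta@root] 18

Answer: 18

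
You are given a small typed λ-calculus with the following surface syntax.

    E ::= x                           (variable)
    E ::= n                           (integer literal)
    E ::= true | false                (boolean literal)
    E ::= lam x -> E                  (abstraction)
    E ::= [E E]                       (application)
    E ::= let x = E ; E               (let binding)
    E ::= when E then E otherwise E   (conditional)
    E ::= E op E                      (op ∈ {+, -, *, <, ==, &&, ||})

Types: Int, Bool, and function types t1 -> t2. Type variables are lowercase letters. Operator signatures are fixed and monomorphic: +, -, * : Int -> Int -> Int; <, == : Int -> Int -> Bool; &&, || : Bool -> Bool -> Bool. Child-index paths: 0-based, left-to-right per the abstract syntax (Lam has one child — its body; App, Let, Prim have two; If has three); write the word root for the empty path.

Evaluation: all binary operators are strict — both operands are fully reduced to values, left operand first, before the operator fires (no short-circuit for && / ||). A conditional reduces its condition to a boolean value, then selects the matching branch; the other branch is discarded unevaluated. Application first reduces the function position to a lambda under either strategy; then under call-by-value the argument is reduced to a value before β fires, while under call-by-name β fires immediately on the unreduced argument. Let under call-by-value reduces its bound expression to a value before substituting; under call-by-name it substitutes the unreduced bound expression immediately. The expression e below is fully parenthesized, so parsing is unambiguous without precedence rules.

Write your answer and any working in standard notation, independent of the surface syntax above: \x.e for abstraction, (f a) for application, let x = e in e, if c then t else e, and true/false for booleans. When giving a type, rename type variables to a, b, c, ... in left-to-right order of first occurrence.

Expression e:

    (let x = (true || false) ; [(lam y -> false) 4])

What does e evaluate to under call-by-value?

Trace:
step 0: (let x = (true || false) in ((\y.false) 4))
step 1: [delta@0] (let x = true in ((\y.false) 4))
step 2: [let@root] ((\y.false) 4)
step 3: [beta@root] false

Answer: false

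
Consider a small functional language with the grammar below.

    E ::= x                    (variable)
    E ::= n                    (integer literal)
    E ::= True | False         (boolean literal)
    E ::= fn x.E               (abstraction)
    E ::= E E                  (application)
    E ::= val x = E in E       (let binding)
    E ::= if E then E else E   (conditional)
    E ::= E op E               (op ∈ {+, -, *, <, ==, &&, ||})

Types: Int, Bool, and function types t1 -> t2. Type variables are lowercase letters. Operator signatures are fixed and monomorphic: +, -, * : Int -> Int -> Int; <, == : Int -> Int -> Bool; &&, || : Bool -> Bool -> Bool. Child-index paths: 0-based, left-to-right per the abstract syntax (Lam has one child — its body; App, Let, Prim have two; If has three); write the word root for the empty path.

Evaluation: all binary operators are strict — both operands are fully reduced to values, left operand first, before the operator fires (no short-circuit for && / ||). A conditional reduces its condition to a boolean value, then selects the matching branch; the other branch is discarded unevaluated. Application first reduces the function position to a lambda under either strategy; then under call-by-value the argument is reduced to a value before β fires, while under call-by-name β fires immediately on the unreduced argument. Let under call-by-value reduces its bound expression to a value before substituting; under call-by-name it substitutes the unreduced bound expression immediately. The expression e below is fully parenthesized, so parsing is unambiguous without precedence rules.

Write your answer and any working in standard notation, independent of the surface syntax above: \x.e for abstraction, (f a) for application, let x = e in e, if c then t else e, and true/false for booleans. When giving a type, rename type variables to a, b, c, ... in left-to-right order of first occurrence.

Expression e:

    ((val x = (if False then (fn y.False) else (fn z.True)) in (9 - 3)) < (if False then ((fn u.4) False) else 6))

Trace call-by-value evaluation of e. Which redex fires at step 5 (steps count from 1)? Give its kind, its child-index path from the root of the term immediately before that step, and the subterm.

Derivation:
step 0: ((let x = (if false then (\y.false) else (\z.true)) in (9 - 3)) < (if false then ((\u.4) false) else 6))
step 1: [if@0.0] ((let x = (\z.true) in (9 - 3)) < (if false then ((\u.4) false) else 6))
step 2: [let@0] ((9 - 3) < (if false then ((\u.4) false) else 6))
step 3: [delta@0] (6 < (if false then ((\u.4) false) else 6))
step 4: [if@1] (6 < 6)
step 5: [delta@root] false

Answer: delta at root : (6 < 6)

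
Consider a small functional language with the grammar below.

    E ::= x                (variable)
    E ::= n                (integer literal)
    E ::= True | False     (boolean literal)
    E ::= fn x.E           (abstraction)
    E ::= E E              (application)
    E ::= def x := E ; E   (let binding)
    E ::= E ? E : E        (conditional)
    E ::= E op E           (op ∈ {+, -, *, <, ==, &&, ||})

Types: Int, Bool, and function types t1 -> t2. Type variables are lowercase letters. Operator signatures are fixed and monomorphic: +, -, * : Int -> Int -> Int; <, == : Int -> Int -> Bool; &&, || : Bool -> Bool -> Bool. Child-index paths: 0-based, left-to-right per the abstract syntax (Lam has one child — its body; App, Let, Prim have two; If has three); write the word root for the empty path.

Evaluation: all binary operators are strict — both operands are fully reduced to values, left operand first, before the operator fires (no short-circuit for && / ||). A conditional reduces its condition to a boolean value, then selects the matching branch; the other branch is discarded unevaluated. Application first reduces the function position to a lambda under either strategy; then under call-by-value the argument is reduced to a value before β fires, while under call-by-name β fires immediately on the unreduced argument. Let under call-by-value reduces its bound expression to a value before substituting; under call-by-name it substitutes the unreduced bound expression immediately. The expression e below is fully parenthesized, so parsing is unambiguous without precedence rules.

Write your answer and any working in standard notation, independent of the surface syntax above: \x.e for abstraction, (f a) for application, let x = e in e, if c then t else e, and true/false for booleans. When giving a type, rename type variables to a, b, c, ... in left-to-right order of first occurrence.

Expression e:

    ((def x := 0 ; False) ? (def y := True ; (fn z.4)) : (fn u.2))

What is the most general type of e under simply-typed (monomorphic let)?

Answer: a -> Int

Working:
let x : Int
  unify Bool ~ Bool
let y : Bool
\z._ : a -> Int
\u._ : b -> Int
  unify a -> Int ~ b -> Int
  unify a ~ b
  unify Int ~ Int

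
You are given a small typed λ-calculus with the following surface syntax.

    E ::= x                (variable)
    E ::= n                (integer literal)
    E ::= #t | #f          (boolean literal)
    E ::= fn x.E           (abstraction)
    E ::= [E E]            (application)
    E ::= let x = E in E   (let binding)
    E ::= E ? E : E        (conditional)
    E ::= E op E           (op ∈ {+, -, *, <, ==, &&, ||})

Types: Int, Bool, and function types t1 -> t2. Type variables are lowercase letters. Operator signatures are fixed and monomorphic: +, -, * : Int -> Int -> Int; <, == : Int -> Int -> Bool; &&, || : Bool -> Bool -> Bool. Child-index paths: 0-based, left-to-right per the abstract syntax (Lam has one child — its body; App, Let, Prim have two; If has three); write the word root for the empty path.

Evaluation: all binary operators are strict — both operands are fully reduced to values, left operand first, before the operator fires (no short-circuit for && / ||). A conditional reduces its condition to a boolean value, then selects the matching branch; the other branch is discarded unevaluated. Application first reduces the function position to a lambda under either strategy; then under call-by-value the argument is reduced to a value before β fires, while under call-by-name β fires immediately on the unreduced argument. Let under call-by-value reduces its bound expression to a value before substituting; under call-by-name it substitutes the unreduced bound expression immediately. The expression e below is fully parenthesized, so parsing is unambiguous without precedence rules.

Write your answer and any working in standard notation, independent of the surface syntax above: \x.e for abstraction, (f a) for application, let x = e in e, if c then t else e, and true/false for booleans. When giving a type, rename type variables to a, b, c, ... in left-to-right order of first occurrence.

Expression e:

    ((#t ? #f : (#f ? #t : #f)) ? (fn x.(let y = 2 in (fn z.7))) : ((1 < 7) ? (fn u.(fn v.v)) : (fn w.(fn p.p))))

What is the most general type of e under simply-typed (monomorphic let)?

Answer: a -> Int -> Int

Working:
  unify Bool ~ Bool
  unify Bool ~ Bool
  unify Bool ~ Bool
  unify Bool ~ Bool
  unify Bool ~ Bool
let y : Int
\z._ : b -> Int
\x._ : a -> b -> Int
  unify Int ~ Int
  unify Int ~ Int
  unify Bool ~ Bool
v : d
\v._ : d -> d
\u._ : c -> d -> d
p : f
\p._ : f -> f
\w._ : e -> f -> f
  unify c -> d -> d ~ e -> f -> f
  unify c ~ e
  unify d -> d ~ f -> f
  unify d ~ f
  unify f ~ f
  unify a -> b -> Int ~ e -> f -> f
  unify a ~ e
  unify b -> Int ~ f -> f
  unify b ~ f
  unify Int ~ f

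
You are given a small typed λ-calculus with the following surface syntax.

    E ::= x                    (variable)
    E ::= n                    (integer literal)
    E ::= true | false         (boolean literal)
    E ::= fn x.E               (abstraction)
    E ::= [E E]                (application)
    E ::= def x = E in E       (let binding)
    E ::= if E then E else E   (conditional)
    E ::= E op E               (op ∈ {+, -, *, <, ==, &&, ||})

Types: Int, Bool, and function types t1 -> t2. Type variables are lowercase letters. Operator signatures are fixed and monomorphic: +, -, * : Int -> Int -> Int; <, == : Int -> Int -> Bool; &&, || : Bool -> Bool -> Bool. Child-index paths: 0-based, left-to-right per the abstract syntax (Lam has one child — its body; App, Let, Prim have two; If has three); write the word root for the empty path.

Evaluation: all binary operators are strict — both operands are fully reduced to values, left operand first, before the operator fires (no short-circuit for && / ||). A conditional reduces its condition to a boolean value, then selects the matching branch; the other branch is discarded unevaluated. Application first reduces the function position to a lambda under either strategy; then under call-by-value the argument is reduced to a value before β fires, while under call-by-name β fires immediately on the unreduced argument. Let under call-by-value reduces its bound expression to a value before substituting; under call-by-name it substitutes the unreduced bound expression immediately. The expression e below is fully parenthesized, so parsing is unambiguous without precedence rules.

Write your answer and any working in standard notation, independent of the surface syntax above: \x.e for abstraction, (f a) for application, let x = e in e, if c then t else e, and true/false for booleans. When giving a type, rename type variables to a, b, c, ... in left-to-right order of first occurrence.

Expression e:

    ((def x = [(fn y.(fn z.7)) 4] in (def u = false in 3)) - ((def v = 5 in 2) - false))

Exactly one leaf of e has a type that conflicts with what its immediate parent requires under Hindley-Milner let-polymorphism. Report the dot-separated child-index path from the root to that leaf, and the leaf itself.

Answer: 1.1 : false

Working:
\z._ : b -> Int
\y._ : a -> b -> Int
  unify a -> b -> Int ~ Int -> c
  unify a ~ Int
  unify b -> Int ~ c
_ _ : b -> Int
let x : forall. b -> Int
let u : Bool
  unify Int ~ Int
let v : Int
  unify Int ~ Int
  unify Bool ~ Int
  FAIL: mismatch Bool ~ Int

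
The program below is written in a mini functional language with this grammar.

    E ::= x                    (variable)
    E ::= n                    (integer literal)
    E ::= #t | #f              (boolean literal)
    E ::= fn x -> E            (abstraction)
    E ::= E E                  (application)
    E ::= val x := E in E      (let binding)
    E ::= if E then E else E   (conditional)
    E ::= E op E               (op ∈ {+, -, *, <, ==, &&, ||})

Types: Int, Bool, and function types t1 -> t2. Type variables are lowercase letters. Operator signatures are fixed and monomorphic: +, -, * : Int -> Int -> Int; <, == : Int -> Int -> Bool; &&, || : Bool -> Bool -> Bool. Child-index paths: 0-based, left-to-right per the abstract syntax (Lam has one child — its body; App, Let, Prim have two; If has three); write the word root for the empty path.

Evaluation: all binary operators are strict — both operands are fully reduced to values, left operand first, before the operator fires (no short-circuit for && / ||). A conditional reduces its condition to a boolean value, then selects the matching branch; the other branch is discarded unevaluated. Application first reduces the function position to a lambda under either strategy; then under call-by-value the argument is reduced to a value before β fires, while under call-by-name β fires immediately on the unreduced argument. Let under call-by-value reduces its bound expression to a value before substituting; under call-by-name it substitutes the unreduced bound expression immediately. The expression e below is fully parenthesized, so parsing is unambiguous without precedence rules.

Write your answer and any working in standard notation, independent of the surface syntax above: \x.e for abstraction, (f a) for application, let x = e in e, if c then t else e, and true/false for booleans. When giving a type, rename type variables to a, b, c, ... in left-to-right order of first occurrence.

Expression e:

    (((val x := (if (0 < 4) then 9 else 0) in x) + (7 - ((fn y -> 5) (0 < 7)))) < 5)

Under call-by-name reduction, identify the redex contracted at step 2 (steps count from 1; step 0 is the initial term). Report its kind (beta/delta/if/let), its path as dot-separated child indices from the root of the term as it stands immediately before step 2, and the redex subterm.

Answer: delta at 0.0.0 : (0 < 4)

Working:
step 0: (((let x = (if (0 < 4) then 9 else 0) in x) + (7 - ((\y.5) (0 < 7)))) < 5)
step 1: [let@0.0] (((if (0 < 4) then 9 else 0) + (7 - ((\y.5) (0 < 7)))) < 5)
step 2: [delta@0.0.0] (((if true then 9 else 0) + (7 - ((\y.5) (0 < 7)))) < 5)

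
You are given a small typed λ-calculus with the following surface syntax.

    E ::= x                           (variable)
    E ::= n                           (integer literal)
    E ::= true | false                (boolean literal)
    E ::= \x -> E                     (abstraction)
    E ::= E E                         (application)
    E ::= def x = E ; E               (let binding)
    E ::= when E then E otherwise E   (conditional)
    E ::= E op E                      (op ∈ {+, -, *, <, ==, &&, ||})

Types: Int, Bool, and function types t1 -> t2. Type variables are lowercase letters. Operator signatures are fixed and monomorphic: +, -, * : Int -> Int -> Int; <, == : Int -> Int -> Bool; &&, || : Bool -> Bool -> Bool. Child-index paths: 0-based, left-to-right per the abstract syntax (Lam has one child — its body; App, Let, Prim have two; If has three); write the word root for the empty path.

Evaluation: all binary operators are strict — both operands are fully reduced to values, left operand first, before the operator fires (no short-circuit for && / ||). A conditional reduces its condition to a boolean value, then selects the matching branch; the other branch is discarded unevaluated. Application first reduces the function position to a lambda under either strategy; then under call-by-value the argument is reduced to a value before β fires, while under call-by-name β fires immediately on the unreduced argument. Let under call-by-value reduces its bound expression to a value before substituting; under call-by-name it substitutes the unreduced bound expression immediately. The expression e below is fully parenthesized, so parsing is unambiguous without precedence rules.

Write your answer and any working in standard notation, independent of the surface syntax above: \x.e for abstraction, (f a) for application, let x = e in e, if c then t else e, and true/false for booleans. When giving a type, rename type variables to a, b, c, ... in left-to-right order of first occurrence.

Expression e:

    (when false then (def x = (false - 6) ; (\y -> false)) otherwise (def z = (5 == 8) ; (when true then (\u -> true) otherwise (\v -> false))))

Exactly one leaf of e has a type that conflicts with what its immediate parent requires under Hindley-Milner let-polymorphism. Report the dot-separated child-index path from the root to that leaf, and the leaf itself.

Answer: 1.0.0 : false

Working:
  unify Bool ~ Bool
  unify Bool ~ Int
  FAIL: mismatch Bool ~ Int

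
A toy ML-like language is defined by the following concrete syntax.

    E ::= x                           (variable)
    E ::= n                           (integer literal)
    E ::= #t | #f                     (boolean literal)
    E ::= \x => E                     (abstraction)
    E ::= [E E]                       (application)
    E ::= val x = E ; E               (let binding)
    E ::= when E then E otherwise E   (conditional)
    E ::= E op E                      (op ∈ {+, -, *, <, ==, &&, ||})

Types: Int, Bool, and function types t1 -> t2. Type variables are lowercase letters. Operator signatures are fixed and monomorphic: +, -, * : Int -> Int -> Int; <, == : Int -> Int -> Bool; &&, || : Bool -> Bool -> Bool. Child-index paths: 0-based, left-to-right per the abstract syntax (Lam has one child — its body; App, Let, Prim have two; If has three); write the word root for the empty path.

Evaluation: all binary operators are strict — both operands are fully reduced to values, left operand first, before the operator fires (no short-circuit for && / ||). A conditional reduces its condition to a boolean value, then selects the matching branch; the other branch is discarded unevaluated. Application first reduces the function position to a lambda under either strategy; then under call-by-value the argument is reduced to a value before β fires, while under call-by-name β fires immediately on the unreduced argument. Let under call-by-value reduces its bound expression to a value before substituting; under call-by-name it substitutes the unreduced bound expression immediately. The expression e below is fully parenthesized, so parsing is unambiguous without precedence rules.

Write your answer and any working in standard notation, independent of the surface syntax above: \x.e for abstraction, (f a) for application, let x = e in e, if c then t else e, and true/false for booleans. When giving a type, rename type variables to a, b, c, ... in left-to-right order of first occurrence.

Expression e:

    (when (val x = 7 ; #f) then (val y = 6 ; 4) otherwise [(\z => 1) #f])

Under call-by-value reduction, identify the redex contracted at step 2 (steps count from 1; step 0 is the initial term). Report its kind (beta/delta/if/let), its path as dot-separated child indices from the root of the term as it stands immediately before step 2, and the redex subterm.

Derivation:
step 0: (if (let x = 7 in false) then (let y = 6 in 4) else ((\z.1) false))
step 1: [let@0] (if false then (let y = 6 in 4) else ((\z.1) false))
step 2: [if@root] ((\z.1) false)

Answer: if at root : (if false then (let y = 6 in 4) else ((\z.1) false))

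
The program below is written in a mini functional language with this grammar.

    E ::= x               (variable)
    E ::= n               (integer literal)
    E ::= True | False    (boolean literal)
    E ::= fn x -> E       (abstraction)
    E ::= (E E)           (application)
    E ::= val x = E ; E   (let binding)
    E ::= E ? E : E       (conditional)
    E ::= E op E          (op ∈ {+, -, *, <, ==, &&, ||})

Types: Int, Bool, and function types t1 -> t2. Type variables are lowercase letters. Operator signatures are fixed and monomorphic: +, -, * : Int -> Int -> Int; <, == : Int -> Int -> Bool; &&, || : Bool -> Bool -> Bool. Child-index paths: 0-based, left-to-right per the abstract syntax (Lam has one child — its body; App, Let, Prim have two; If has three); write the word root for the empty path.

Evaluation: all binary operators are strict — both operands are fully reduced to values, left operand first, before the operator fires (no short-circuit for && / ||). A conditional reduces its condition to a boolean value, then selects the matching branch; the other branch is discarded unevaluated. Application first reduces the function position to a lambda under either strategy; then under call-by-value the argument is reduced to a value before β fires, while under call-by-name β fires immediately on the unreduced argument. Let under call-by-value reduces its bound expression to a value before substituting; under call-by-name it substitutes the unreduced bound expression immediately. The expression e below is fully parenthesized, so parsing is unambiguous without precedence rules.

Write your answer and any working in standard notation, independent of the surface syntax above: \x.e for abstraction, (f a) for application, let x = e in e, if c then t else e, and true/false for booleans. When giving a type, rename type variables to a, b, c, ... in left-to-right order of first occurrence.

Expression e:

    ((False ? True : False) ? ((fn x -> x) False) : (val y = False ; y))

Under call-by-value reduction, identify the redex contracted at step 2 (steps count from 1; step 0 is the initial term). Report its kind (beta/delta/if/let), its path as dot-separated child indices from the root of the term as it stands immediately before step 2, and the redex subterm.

Answer: if at root : (if false then ((\x.x) false) else (let y = false in y))

Derivation:
step 0: (if (if false then true else false) then ((\x.x) false) else (let y = false in y))
step 1: [if@0] (if false then ((\x.x) false) else (let y = false in y))
step 2: [if@root] (let y = false in y)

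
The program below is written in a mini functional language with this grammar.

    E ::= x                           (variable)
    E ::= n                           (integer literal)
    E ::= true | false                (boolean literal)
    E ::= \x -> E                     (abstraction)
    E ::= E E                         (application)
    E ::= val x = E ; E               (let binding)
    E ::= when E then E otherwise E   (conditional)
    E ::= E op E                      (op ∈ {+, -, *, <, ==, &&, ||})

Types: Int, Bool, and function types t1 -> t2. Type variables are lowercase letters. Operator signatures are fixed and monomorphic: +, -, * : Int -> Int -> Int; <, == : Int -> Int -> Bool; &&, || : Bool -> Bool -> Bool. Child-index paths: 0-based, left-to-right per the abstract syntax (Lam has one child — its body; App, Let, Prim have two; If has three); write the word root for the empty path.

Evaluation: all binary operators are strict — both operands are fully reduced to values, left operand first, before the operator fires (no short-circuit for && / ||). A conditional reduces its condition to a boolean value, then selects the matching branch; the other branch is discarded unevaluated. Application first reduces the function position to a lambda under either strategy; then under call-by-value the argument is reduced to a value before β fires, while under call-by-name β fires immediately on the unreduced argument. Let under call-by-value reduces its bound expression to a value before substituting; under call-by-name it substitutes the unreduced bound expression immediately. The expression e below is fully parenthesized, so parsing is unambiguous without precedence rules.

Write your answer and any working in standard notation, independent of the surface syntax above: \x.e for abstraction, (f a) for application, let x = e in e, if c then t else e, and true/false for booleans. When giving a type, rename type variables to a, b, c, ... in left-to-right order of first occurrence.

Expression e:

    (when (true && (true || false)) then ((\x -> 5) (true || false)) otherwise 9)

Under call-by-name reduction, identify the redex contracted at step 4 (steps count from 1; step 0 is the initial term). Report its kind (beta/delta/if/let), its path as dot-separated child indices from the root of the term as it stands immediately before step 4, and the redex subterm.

Working:
step 0: (if (true && (true || false)) then ((\x.5) (true || false)) else 9)
step 1: [delta@0.1] (if (true && true) then ((\x.5) (true || false)) else 9)
step 2: [delta@0] (if true then ((\x.5) (true || false)) else 9)
step 3: [if@root] ((\x.5) (true || false))
step 4: [beta@root] 5

Answer: beta at root : ((\x.5) (true || false))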